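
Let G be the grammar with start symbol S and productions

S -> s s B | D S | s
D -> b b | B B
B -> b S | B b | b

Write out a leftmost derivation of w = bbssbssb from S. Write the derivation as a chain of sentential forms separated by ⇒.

S⇒DS⇒bbS⇒bbssB⇒bbssbS⇒bbssbssB⇒bbssbssb

S ⇒ DS   [S -> D S]
DS ⇒ bbS   [D -> b b]
bbS ⇒ bbssB   [S -> s s B]
bbssB ⇒ bbssbS   [B -> b S]
bbssbS ⇒ bbssbssB   [S -> s s B]
bbssbssB ⇒ bbssbssb   [B -> b]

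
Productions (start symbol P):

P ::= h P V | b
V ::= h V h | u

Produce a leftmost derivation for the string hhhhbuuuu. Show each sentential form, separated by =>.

P => hPV => hhPVV => hhhPVVV => hhhhPVVVV => hhhhbVVVV => hhhhbuVVV => hhhhbuuVV => hhhhbuuuV => hhhhbuuuu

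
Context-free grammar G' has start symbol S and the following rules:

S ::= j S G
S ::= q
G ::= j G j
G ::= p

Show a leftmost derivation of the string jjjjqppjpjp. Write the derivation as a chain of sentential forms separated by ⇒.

S ⇒ jSG ⇒ jjSGG ⇒ jjjSGGG ⇒ jjjjSGGGG ⇒ jjjjqGGGG ⇒ jjjjqpGGG ⇒ jjjjqppGG ⇒ jjjjqppjGjG ⇒ jjjjqppjpjG ⇒ jjjjqppjpjp

S ⇒ jSG   [S ::= j S G]
jSG ⇒ jjSGG   [S ::= j S G]
jjSGG ⇒ jjjSGGG   [S ::= j S G]
jjjSGGG ⇒ jjjjSGGGG   [S ::= j S G]
jjjjSGGGG ⇒ jjjjqGGGG   [S ::= q]
jjjjqGGGG ⇒ jjjjqpGGG   [G ::= p]
jjjjqpGGG ⇒ jjjjqppGG   [G ::= p]
jjjjqppGG ⇒ jjjjqppjGjG   [G ::= j G j]
jjjjqppjGjG ⇒ jjjjqppjpjG   [G ::= p]
jjjjqppjpjG ⇒ jjjjqppjpjp   [G ::= p]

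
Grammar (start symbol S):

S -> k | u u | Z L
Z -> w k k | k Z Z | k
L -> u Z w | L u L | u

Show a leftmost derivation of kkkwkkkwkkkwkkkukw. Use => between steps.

S => ZL => kZZL => kkZZZL => kkkZZZZL => kkkwkkZZZL => kkkwkkkZZZZL => kkkwkkkwkkZZZL => kkkwkkkwkkkZZL => kkkwkkkwkkkwkkZL => kkkwkkkwkkkwkkkL => kkkwkkkwkkkwkkkuZw => kkkwkkkwkkkwkkkukw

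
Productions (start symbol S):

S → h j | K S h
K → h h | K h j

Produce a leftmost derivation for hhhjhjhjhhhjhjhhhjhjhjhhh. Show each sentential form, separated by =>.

S => KSh => KhjSh => KhjhjSh => KhjhjhjSh => hhhjhjhjSh => hhhjhjhjKShh => hhhjhjhjKhjShh => hhhjhjhjKhjhjShh => hhhjhjhjhhhjhjShh => hhhjhjhjhhhjhjKShhh => hhhjhjhjhhhjhjKhjShhh => hhhjhjhjhhhjhjKhjhjShhh => hhhjhjhjhhhjhjhhhjhjShhh => hhhjhjhjhhhjhjhhhjhjhjhhh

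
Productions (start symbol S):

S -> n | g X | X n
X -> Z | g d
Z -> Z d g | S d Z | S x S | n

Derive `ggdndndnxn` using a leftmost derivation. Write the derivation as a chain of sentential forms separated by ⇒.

S ⇒ gX ⇒ gZ ⇒ gSdZ ⇒ gXndZ ⇒ ggdndZ ⇒ ggdndSdZ ⇒ ggdndndZ ⇒ ggdndndSxS ⇒ ggdndndnxS ⇒ ggdndndnxn

S ⇒ gX   [S -> g X]
gX ⇒ gZ   [X -> Z]
gZ ⇒ gSdZ   [Z -> S d Z]
gSdZ ⇒ gXndZ   [S -> X n]
gXndZ ⇒ ggdndZ   [X -> g d]
ggdndZ ⇒ ggdndSdZ   [Z -> S d Z]
ggdndSdZ ⇒ ggdndndZ   [S -> n]
ggdndndZ ⇒ ggdndndSxS   [Z -> S x S]
ggdndndSxS ⇒ ggdndndnxS   [S -> n]
ggdndndnxS ⇒ ggdndndnxn   [S -> n]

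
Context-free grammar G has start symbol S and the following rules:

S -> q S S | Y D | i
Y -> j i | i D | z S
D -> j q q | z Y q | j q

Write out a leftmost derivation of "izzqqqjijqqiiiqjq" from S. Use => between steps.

S => YD => iDD => izYqD => izzSqD => izzqSSqD => izzqqSSSqD => izzqqqSSSSqD => izzqqqYDSSSqD => izzqqqjiDSSSqD => izzqqqjijqqSSSqD => izzqqqjijqqiSSqD => izzqqqjijqqiiSqD => izzqqqjijqqiiiqD => izzqqqjijqqiiiqjq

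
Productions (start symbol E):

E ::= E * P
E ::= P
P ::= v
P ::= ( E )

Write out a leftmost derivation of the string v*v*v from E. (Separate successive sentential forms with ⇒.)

E⇒E*P⇒E*P*P⇒P*P*P⇒v*P*P⇒v*v*P⇒v*v*v

E ⇒ E*P   [E ::= E * P]
E*P ⇒ E*P*P   [E ::= E * P]
E*P*P ⇒ P*P*P   [E ::= P]
P*P*P ⇒ v*P*P   [P ::= v]
v*P*P ⇒ v*v*P   [P ::= v]
v*v*P ⇒ v*v*v   [P ::= v]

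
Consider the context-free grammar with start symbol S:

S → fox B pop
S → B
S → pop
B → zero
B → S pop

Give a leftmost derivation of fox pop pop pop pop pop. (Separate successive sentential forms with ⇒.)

S ⇒ B   [S → B]
B ⇒ S pop   [B → S pop]
S pop ⇒ B pop   [S → B]
B pop ⇒ S pop pop   [B → S pop]
S pop pop ⇒ fox B pop pop pop   [S → fox B pop]
fox B pop pop pop ⇒ fox S pop pop pop pop   [B → S pop]
fox S pop pop pop pop ⇒ fox pop pop pop pop pop   [S → pop]

S ⇒ B ⇒ S pop ⇒ B pop ⇒ S pop pop ⇒ fox B pop pop pop ⇒ fox S pop pop pop pop ⇒ fox pop pop pop pop pop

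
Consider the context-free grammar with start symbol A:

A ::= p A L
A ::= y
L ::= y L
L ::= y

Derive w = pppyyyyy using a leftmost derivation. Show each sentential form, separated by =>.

A => pAL => ppALL => pppALLL => pppyLLL => pppyyLL => pppyyyLL => pppyyyyL => pppyyyyy

A => pAL   [A ::= p A L]
pAL => ppALL   [A ::= p A L]
ppALL => pppALLL   [A ::= p A L]
pppALLL => pppyLLL   [A ::= y]
pppyLLL => pppyyLL   [L ::= y]
pppyyLL => pppyyyLL   [L ::= y L]
pppyyyLL => pppyyyyL   [L ::= y]
pppyyyyL => pppyyyyy   [L ::= y]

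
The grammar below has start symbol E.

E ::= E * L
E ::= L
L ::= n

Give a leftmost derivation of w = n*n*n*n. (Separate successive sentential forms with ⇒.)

E⇒E*L⇒E*L*L⇒E*L*L*L⇒L*L*L*L⇒n*L*L*L⇒n*n*L*L⇒n*n*n*L⇒n*n*n*n

E ⇒ E*L   [E ::= E * L]
E*L ⇒ E*L*L   [E ::= E * L]
E*L*L ⇒ E*L*L*L   [E ::= E * L]
E*L*L*L ⇒ L*L*L*L   [E ::= L]
L*L*L*L ⇒ n*L*L*L   [L ::= n]
n*L*L*L ⇒ n*n*L*L   [L ::= n]
n*n*L*L ⇒ n*n*n*L   [L ::= n]
n*n*n*L ⇒ n*n*n*n   [L ::= n]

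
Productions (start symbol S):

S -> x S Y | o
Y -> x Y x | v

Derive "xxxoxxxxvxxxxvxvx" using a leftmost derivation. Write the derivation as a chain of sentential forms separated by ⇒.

S ⇒ xSY   [S -> x S Y]
xSY ⇒ xxSYY   [S -> x S Y]
xxSYY ⇒ xxxSYYY   [S -> x S Y]
xxxSYYY ⇒ xxxoYYY   [S -> o]
xxxoYYY ⇒ xxxoxYxYY   [Y -> x Y x]
xxxoxYxYY ⇒ xxxoxxYxxYY   [Y -> x Y x]
xxxoxxYxxYY ⇒ xxxoxxxYxxxYY   [Y -> x Y x]
xxxoxxxYxxxYY ⇒ xxxoxxxxYxxxxYY   [Y -> x Y x]
xxxoxxxxYxxxxYY ⇒ xxxoxxxxvxxxxYY   [Y -> v]
xxxoxxxxvxxxxYY ⇒ xxxoxxxxvxxxxvY   [Y -> v]
xxxoxxxxvxxxxvY ⇒ xxxoxxxxvxxxxvxYx   [Y -> x Y x]
xxxoxxxxvxxxxvxYx ⇒ xxxoxxxxvxxxxvxvx   [Y -> v]

S ⇒ xSY ⇒ xxSYY ⇒ xxxSYYY ⇒ xxxoYYY ⇒ xxxoxYxYY ⇒ xxxoxxYxxYY ⇒ xxxoxxxYxxxYY ⇒ xxxoxxxxYxxxxYY ⇒ xxxoxxxxvxxxxYY ⇒ xxxoxxxxvxxxxvY ⇒ xxxoxxxxvxxxxvxYx ⇒ xxxoxxxxvxxxxvxvx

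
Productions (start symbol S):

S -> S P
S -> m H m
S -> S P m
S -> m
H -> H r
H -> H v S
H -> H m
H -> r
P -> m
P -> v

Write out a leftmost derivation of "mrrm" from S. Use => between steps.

S => mHm => mHrm => mrrm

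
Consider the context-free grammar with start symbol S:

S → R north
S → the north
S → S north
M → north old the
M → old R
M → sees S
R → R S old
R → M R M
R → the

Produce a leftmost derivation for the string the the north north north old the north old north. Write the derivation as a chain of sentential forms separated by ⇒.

S ⇒ R north   [S → R north]
R north ⇒ R S old north   [R → R S old]
R S old north ⇒ R S old S old north   [R → R S old]
R S old S old north ⇒ the S old S old north   [R → the]
the S old S old north ⇒ the S north old S old north   [S → S north]
the S north old S old north ⇒ the S north north old S old north   [S → S north]
the S north north old S old north ⇒ the the north north north old S old north   [S → the north]
the the north north north old S old north ⇒ the the north north north old the north old north   [S → the north]

S ⇒ R north ⇒ R S old north ⇒ R S old S old north ⇒ the S old S old north ⇒ the S north old S old north ⇒ the S north north old S old north ⇒ the the north north north old S old north ⇒ the the north north north old the north old north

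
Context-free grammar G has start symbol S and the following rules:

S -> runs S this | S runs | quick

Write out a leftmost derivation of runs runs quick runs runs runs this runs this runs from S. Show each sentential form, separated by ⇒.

S ⇒ S runs   [S -> S runs]
S runs ⇒ runs S this runs   [S -> runs S this]
runs S this runs ⇒ runs S runs this runs   [S -> S runs]
runs S runs this runs ⇒ runs runs S this runs this runs   [S -> runs S this]
runs runs S this runs this runs ⇒ runs runs S runs this runs this runs   [S -> S runs]
runs runs S runs this runs this runs ⇒ runs runs S runs runs this runs this runs   [S -> S runs]
runs runs S runs runs this runs this runs ⇒ runs runs S runs runs runs this runs this runs   [S -> S runs]
runs runs S runs runs runs this runs this runs ⇒ runs runs quick runs runs runs this runs this runs   [S -> quick]

S ⇒ S runs ⇒ runs S this runs ⇒ runs S runs this runs ⇒ runs runs S this runs this runs ⇒ runs runs S runs this runs this runs ⇒ runs runs S runs runs this runs this runs ⇒ runs runs S runs runs runs this runs this runs ⇒ runs runs quick runs runs runs this runs this runs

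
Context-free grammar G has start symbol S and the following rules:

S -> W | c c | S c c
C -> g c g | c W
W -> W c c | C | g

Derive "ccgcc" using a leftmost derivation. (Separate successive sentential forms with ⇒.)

S ⇒ W   [S -> W]
W ⇒ Wcc   [W -> W c c]
Wcc ⇒ Ccc   [W -> C]
Ccc ⇒ cWcc   [C -> c W]
cWcc ⇒ cCcc   [W -> C]
cCcc ⇒ ccWcc   [C -> c W]
ccWcc ⇒ ccgcc   [W -> g]

S⇒W⇒Wcc⇒Ccc⇒cWcc⇒cCcc⇒ccWcc⇒ccgcc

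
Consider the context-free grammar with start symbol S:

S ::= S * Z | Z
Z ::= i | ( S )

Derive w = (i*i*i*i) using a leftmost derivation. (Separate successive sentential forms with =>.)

S=>Z=>(S)=>(S*Z)=>(S*Z*Z)=>(S*Z*Z*Z)=>(Z*Z*Z*Z)=>(i*Z*Z*Z)=>(i*i*Z*Z)=>(i*i*i*Z)=>(i*i*i*i)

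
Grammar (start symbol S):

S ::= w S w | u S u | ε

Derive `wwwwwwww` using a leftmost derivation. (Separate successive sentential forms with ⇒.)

S ⇒ wSw   [S ::= w S w]
wSw ⇒ wwSww   [S ::= w S w]
wwSww ⇒ wwwSwww   [S ::= w S w]
wwwSwww ⇒ wwwwSwwww   [S ::= w S w]
wwwwSwwww ⇒ wwwwwwww   [S ::= ε]

S⇒wSw⇒wwSww⇒wwwSwww⇒wwwwSwwww⇒wwwwwwww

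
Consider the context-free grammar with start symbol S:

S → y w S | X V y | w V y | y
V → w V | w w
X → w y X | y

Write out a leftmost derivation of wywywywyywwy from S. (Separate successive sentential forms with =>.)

S=>XVy=>wyXVy=>wywyXVy=>wywywyXVy=>wywywywyXVy=>wywywywyyVy=>wywywywyywwy

S => XVy   [S → X V y]
XVy => wyXVy   [X → w y X]
wyXVy => wywyXVy   [X → w y X]
wywyXVy => wywywyXVy   [X → w y X]
wywywyXVy => wywywywyXVy   [X → w y X]
wywywywyXVy => wywywywyyVy   [X → y]
wywywywyyVy => wywywywyywwy   [V → w w]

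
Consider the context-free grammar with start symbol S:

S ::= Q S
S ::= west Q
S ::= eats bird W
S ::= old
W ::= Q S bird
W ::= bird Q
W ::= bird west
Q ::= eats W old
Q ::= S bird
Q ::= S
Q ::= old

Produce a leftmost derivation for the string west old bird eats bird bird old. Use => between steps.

S => Q S => S bird S => west Q bird S => west old bird S => west old bird eats bird W => west old bird eats bird bird Q => west old bird eats bird bird old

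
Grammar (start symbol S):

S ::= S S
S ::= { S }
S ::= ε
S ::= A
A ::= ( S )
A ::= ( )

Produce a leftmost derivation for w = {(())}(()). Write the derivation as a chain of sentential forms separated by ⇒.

S ⇒ SS ⇒ {S}S ⇒ {A}S ⇒ {(S)}S ⇒ {(A)}S ⇒ {(())}S ⇒ {(())}A ⇒ {(())}(S) ⇒ {(())}(A) ⇒ {(())}(())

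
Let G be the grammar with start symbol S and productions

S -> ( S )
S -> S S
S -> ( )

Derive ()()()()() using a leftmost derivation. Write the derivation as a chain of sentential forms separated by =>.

S => SS => SSS => SSSS => SSSSS => ()SSSS => ()()SSS => ()()()SS => ()()()()S => ()()()()()

S => SS   [S -> S S]
SS => SSS   [S -> S S]
SSS => SSSS   [S -> S S]
SSSS => SSSSS   [S -> S S]
SSSSS => ()SSSS   [S -> ( )]
()SSSS => ()()SSS   [S -> ( )]
()()SSS => ()()()SS   [S -> ( )]
()()()SS => ()()()()S   [S -> ( )]
()()()()S => ()()()()()   [S -> ( )]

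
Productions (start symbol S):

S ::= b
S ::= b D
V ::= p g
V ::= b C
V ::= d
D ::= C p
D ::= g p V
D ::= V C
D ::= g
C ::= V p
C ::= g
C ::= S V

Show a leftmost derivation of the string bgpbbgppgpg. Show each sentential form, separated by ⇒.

S⇒bD⇒bgpV⇒bgpbC⇒bgpbSV⇒bgpbbDV⇒bgpbbgpVV⇒bgpbbgppgV⇒bgpbbgppgpg

S ⇒ bD   [S ::= b D]
bD ⇒ bgpV   [D ::= g p V]
bgpV ⇒ bgpbC   [V ::= b C]
bgpbC ⇒ bgpbSV   [C ::= S V]
bgpbSV ⇒ bgpbbDV   [S ::= b D]
bgpbbDV ⇒ bgpbbgpVV   [D ::= g p V]
bgpbbgpVV ⇒ bgpbbgppgV   [V ::= p g]
bgpbbgppgV ⇒ bgpbbgppgpg   [V ::= p g]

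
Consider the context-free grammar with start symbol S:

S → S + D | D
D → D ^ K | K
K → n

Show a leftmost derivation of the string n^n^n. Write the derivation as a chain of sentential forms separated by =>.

S => D   [S → D]
D => D^K   [D → D ^ K]
D^K => D^K^K   [D → D ^ K]
D^K^K => K^K^K   [D → K]
K^K^K => n^K^K   [K → n]
n^K^K => n^n^K   [K → n]
n^n^K => n^n^n   [K → n]

S=>D=>D^K=>D^K^K=>K^K^K=>n^K^K=>n^n^K=>n^n^n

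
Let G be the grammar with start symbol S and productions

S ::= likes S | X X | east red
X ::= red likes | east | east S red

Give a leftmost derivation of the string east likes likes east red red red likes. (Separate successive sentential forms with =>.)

S => X X   [S ::= X X]
X X => east S red X   [X ::= east S red]
east S red X => east likes S red X   [S ::= likes S]
east likes S red X => east likes likes S red X   [S ::= likes S]
east likes likes S red X => east likes likes east red red X   [S ::= east red]
east likes likes east red red X => east likes likes east red red red likes   [X ::= red likes]

S => X X => east S red X => east likes S red X => east likes likes S red X => east likes likes east red red X => east likes likes east red red red likes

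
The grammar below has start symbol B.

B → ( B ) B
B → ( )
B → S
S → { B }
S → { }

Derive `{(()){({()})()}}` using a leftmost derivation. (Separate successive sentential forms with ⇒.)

B ⇒ S ⇒ {B} ⇒ {(B)B} ⇒ {(())B} ⇒ {(())S} ⇒ {(()){B}} ⇒ {(()){(B)B}} ⇒ {(()){(S)B}} ⇒ {(()){({B})B}} ⇒ {(()){({()})B}} ⇒ {(()){({()})()}}

B ⇒ S   [B → S]
S ⇒ {B}   [S → { B }]
{B} ⇒ {(B)B}   [B → ( B ) B]
{(B)B} ⇒ {(())B}   [B → ( )]
{(())B} ⇒ {(())S}   [B → S]
{(())S} ⇒ {(()){B}}   [S → { B }]
{(()){B}} ⇒ {(()){(B)B}}   [B → ( B ) B]
{(()){(B)B}} ⇒ {(()){(S)B}}   [B → S]
{(()){(S)B}} ⇒ {(()){({B})B}}   [S → { B }]
{(()){({B})B}} ⇒ {(()){({()})B}}   [B → ( )]
{(()){({()})B}} ⇒ {(()){({()})()}}   [B → ( )]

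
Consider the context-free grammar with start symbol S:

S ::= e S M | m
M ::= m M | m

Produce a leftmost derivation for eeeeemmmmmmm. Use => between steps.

S => eSM   [S ::= e S M]
eSM => eeSMM   [S ::= e S M]
eeSMM => eeeSMMM   [S ::= e S M]
eeeSMMM => eeeeSMMMM   [S ::= e S M]
eeeeSMMMM => eeeeeSMMMMM   [S ::= e S M]
eeeeeSMMMMM => eeeeemMMMMM   [S ::= m]
eeeeemMMMMM => eeeeemmMMMM   [M ::= m]
eeeeemmMMMM => eeeeemmmMMMM   [M ::= m M]
eeeeemmmMMMM => eeeeemmmmMMM   [M ::= m]
eeeeemmmmMMM => eeeeemmmmmMM   [M ::= m]
eeeeemmmmmMM => eeeeemmmmmmM   [M ::= m]
eeeeemmmmmmM => eeeeemmmmmmm   [M ::= m]

S=>eSM=>eeSMM=>eeeSMMM=>eeeeSMMMM=>eeeeeSMMMMM=>eeeeemMMMMM=>eeeeemmMMMM=>eeeeemmmMMMM=>eeeeemmmmMMM=>eeeeemmmmmMM=>eeeeemmmmmmM=>eeeeemmmmmmm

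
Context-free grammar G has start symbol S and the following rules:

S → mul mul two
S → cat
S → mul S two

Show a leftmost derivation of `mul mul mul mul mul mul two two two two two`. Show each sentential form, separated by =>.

S => mul S two => mul mul S two two => mul mul mul S two two two => mul mul mul mul S two two two two => mul mul mul mul mul mul two two two two two

S => mul S two   [S → mul S two]
mul S two => mul mul S two two   [S → mul S two]
mul mul S two two => mul mul mul S two two two   [S → mul S two]
mul mul mul S two two two => mul mul mul mul S two two two two   [S → mul S two]
mul mul mul mul S two two two two => mul mul mul mul mul mul two two two two two   [S → mul mul two]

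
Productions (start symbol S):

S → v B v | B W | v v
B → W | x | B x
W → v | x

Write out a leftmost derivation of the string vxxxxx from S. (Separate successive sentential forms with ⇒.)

S ⇒ BW   [S → B W]
BW ⇒ BxW   [B → B x]
BxW ⇒ BxxW   [B → B x]
BxxW ⇒ BxxxW   [B → B x]
BxxxW ⇒ BxxxxW   [B → B x]
BxxxxW ⇒ WxxxxW   [B → W]
WxxxxW ⇒ vxxxxW   [W → v]
vxxxxW ⇒ vxxxxx   [W → x]

S ⇒ BW ⇒ BxW ⇒ BxxW ⇒ BxxxW ⇒ BxxxxW ⇒ WxxxxW ⇒ vxxxxW ⇒ vxxxxx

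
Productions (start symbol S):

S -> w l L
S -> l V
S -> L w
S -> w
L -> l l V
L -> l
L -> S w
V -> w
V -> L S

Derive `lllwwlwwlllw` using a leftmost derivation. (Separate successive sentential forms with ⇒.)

S ⇒ lV   [S -> l V]
lV ⇒ lLS   [V -> L S]
lLS ⇒ lllVS   [L -> l l V]
lllVS ⇒ lllLSS   [V -> L S]
lllLSS ⇒ lllSwSS   [L -> S w]
lllSwSS ⇒ lllwwSS   [S -> w]
lllwwSS ⇒ lllwwlVS   [S -> l V]
lllwwlVS ⇒ lllwwlwS   [V -> w]
lllwwlwS ⇒ lllwwlwwlL   [S -> w l L]
lllwwlwwlL ⇒ lllwwlwwlllV   [L -> l l V]
lllwwlwwlllV ⇒ lllwwlwwlllw   [V -> w]

S⇒lV⇒lLS⇒lllVS⇒lllLSS⇒lllSwSS⇒lllwwSS⇒lllwwlVS⇒lllwwlwS⇒lllwwlwwlL⇒lllwwlwwlllV⇒lllwwlwwlllw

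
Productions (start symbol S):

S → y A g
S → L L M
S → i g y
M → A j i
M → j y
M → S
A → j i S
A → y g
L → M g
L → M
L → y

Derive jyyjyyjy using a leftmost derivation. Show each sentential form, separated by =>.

S => LLM   [S → L L M]
LLM => MLM   [L → M]
MLM => SLM   [M → S]
SLM => LLMLM   [S → L L M]
LLMLM => MLMLM   [L → M]
MLMLM => jyLMLM   [M → j y]
jyLMLM => jyyMLM   [L → y]
jyyMLM => jyyjyLM   [M → j y]
jyyjyLM => jyyjyyM   [L → y]
jyyjyyM => jyyjyyjy   [M → j y]

S => LLM => MLM => SLM => LLMLM => MLMLM => jyLMLM => jyyMLM => jyyjyLM => jyyjyyM => jyyjyyjy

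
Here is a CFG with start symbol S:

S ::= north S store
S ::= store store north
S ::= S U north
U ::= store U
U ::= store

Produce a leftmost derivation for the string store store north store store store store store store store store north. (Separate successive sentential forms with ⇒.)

S ⇒ S U north ⇒ store store north U north ⇒ store store north store U north ⇒ store store north store store U north ⇒ store store north store store store U north ⇒ store store north store store store store U north ⇒ store store north store store store store store U north ⇒ store store north store store store store store store U north ⇒ store store north store store store store store store store U north ⇒ store store north store store store store store store store store north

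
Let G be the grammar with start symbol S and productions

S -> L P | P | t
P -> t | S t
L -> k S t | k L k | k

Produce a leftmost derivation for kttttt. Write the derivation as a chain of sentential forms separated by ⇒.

S⇒LP⇒kStP⇒kPtP⇒kSttP⇒ktttP⇒ktttSt⇒kttttt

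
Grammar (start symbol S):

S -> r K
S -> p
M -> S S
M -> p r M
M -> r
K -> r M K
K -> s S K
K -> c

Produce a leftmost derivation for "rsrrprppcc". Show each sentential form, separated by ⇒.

S⇒rK⇒rsSK⇒rsrKK⇒rsrrMKK⇒rsrrprMKK⇒rsrrprSSKK⇒rsrrprpSKK⇒rsrrprppKK⇒rsrrprppcK⇒rsrrprppcc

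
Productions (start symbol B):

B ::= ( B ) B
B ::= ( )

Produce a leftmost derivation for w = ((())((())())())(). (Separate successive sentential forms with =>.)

B => (B)B => ((B)B)B => ((())B)B => ((())(B)B)B => ((())((B)B)B)B => ((())((())B)B)B => ((())((())())B)B => ((())((())())())B => ((())((())())())()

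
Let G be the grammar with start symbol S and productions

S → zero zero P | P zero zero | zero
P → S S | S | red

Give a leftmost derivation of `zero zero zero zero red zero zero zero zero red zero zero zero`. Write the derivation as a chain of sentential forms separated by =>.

S => zero zero P => zero zero S S => zero zero P zero zero S => zero zero S S zero zero S => zero zero zero zero P S zero zero S => zero zero zero zero red S zero zero S => zero zero zero zero red zero zero P zero zero S => zero zero zero zero red zero zero S zero zero S => zero zero zero zero red zero zero zero zero P zero zero S => zero zero zero zero red zero zero zero zero red zero zero S => zero zero zero zero red zero zero zero zero red zero zero zero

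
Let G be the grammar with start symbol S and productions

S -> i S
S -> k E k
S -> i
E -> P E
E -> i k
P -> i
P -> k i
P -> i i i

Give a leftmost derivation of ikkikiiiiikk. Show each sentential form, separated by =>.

S => iS => ikEk => ikPEk => ikkiEk => ikkiPEk => ikkikiEk => ikkikiPEk => ikkikiiiiEk => ikkikiiiiikk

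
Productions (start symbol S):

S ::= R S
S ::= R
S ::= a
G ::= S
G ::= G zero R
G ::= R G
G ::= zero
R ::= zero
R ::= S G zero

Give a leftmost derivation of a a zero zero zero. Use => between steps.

S => R => S G zero => R G zero => S G zero G zero => a G zero G zero => a S zero G zero => a a zero G zero => a a zero S zero => a a zero R zero => a a zero zero zero

S => R   [S ::= R]
R => S G zero   [R ::= S G zero]
S G zero => R G zero   [S ::= R]
R G zero => S G zero G zero   [R ::= S G zero]
S G zero G zero => a G zero G zero   [S ::= a]
a G zero G zero => a S zero G zero   [G ::= S]
a S zero G zero => a a zero G zero   [S ::= a]
a a zero G zero => a a zero S zero   [G ::= S]
a a zero S zero => a a zero R zero   [S ::= R]
a a zero R zero => a a zero zero zero   [R ::= zero]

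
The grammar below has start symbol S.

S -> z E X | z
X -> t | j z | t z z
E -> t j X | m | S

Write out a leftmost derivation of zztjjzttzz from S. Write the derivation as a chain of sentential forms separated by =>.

S => zEX => zSX => zzEXX => zztjXXX => zztjjzXX => zztjjztX => zztjjzttzz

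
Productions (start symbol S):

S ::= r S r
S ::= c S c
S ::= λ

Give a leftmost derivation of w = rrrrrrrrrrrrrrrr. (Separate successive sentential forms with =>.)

S => rSr   [S ::= r S r]
rSr => rrSrr   [S ::= r S r]
rrSrr => rrrSrrr   [S ::= r S r]
rrrSrrr => rrrrSrrrr   [S ::= r S r]
rrrrSrrrr => rrrrrSrrrrr   [S ::= r S r]
rrrrrSrrrrr => rrrrrrSrrrrrr   [S ::= r S r]
rrrrrrSrrrrrr => rrrrrrrSrrrrrrr   [S ::= r S r]
rrrrrrrSrrrrrrr => rrrrrrrrSrrrrrrrr   [S ::= r S r]
rrrrrrrrSrrrrrrrr => rrrrrrrrrrrrrrrr   [S ::= λ]

S => rSr => rrSrr => rrrSrrr => rrrrSrrrr => rrrrrSrrrrr => rrrrrrSrrrrrr => rrrrrrrSrrrrrrr => rrrrrrrrSrrrrrrrr => rrrrrrrrrrrrrrrr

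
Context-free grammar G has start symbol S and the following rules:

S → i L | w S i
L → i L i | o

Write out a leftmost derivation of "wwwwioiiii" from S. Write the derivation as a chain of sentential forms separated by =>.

S => wSi   [S → w S i]
wSi => wwSii   [S → w S i]
wwSii => wwwSiii   [S → w S i]
wwwSiii => wwwwSiiii   [S → w S i]
wwwwSiiii => wwwwiLiiii   [S → i L]
wwwwiLiiii => wwwwioiiii   [L → o]

S=>wSi=>wwSii=>wwwSiii=>wwwwSiiii=>wwwwiLiiii=>wwwwioiiii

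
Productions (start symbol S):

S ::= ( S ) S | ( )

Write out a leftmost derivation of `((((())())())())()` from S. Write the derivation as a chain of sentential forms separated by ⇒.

S ⇒ (S)S ⇒ ((S)S)S ⇒ (((S)S)S)S ⇒ ((((S)S)S)S)S ⇒ ((((())S)S)S)S ⇒ ((((())())S)S)S ⇒ ((((())())())S)S ⇒ ((((())())())())S ⇒ ((((())())())())()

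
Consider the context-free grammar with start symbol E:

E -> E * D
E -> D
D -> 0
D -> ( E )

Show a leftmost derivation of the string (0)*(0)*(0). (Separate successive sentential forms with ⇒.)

E ⇒ E*D ⇒ E*D*D ⇒ D*D*D ⇒ (E)*D*D ⇒ (D)*D*D ⇒ (0)*D*D ⇒ (0)*(E)*D ⇒ (0)*(D)*D ⇒ (0)*(0)*D ⇒ (0)*(0)*(E) ⇒ (0)*(0)*(D) ⇒ (0)*(0)*(0)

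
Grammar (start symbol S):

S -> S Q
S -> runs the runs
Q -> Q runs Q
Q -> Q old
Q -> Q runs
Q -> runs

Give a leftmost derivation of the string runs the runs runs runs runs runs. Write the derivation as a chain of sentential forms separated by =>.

S => S Q   [S -> S Q]
S Q => S Q Q   [S -> S Q]
S Q Q => S Q Q Q   [S -> S Q]
S Q Q Q => S Q Q Q Q   [S -> S Q]
S Q Q Q Q => runs the runs Q Q Q Q   [S -> runs the runs]
runs the runs Q Q Q Q => runs the runs runs Q Q Q   [Q -> runs]
runs the runs runs Q Q Q => runs the runs runs runs Q Q   [Q -> runs]
runs the runs runs runs Q Q => runs the runs runs runs runs Q   [Q -> runs]
runs the runs runs runs runs Q => runs the runs runs runs runs runs   [Q -> runs]

S => S Q => S Q Q => S Q Q Q => S Q Q Q Q => runs the runs Q Q Q Q => runs the runs runs Q Q Q => runs the runs runs runs Q Q => runs the runs runs runs runs Q => runs the runs runs runs runs runs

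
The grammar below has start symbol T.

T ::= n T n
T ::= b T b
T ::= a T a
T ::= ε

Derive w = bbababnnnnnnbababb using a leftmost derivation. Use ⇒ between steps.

T⇒bTb⇒bbTbb⇒bbaTabb⇒bbabTbabb⇒bbabaTababb⇒bbababTbababb⇒bbababnTnbababb⇒bbababnnTnnbababb⇒bbababnnnTnnnbababb⇒bbababnnnnnnbababb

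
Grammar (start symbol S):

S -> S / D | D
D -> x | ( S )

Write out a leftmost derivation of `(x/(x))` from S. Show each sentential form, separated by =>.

S => D => (S) => (S/D) => (D/D) => (x/D) => (x/(S)) => (x/(D)) => (x/(x))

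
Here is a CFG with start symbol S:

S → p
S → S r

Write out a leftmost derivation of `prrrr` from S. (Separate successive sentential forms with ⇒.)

S ⇒ Sr ⇒ Srr ⇒ Srrr ⇒ Srrrr ⇒ prrrr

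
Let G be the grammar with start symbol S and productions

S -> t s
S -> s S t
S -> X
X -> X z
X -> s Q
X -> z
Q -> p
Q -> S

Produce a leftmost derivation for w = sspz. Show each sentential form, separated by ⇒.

S ⇒ X   [S -> X]
X ⇒ sQ   [X -> s Q]
sQ ⇒ sS   [Q -> S]
sS ⇒ sX   [S -> X]
sX ⇒ sXz   [X -> X z]
sXz ⇒ ssQz   [X -> s Q]
ssQz ⇒ sspz   [Q -> p]

S ⇒ X ⇒ sQ ⇒ sS ⇒ sX ⇒ sXz ⇒ ssQz ⇒ sspz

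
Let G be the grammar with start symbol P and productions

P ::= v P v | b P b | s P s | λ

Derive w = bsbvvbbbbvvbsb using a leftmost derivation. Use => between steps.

P => bPb => bsPsb => bsbPbsb => bsbvPvbsb => bsbvvPvvbsb => bsbvvbPbvvbsb => bsbvvbbPbbvvbsb => bsbvvbbbbvvbsb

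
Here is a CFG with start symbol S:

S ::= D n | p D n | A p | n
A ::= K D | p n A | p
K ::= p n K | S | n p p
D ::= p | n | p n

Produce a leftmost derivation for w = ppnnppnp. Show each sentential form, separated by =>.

S => Ap   [S ::= A p]
Ap => KDp   [A ::= K D]
KDp => SDp   [K ::= S]
SDp => ApDp   [S ::= A p]
ApDp => KDpDp   [A ::= K D]
KDpDp => SDpDp   [K ::= S]
SDpDp => pDnDpDp   [S ::= p D n]
pDnDpDp => ppnnDpDp   [D ::= p n]
ppnnDpDp => ppnnppDp   [D ::= p]
ppnnppDp => ppnnppnp   [D ::= n]

S => Ap => KDp => SDp => ApDp => KDpDp => SDpDp => pDnDpDp => ppnnDpDp => ppnnppDp => ppnnppnp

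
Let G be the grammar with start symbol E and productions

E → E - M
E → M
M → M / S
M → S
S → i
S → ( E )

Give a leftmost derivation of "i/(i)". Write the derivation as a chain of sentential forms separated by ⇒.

E ⇒ M   [E → M]
M ⇒ M/S   [M → M / S]
M/S ⇒ S/S   [M → S]
S/S ⇒ i/S   [S → i]
i/S ⇒ i/(E)   [S → ( E )]
i/(E) ⇒ i/(M)   [E → M]
i/(M) ⇒ i/(S)   [M → S]
i/(S) ⇒ i/(i)   [S → i]

E ⇒ M ⇒ M/S ⇒ S/S ⇒ i/S ⇒ i/(E) ⇒ i/(M) ⇒ i/(S) ⇒ i/(i)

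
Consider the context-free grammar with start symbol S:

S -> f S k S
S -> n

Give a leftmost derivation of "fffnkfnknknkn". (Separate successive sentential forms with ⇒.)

S⇒fSkS⇒ffSkSkS⇒fffSkSkSkS⇒fffnkSkSkS⇒fffnkfSkSkSkS⇒fffnkfnkSkSkS⇒fffnkfnknkSkS⇒fffnkfnknknkS⇒fffnkfnknknkn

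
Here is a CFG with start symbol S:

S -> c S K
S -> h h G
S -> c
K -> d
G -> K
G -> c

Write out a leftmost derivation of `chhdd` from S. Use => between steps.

S => cSK   [S -> c S K]
cSK => chhGK   [S -> h h G]
chhGK => chhKK   [G -> K]
chhKK => chhdK   [K -> d]
chhdK => chhdd   [K -> d]

S => cSK => chhGK => chhKK => chhdK => chhdd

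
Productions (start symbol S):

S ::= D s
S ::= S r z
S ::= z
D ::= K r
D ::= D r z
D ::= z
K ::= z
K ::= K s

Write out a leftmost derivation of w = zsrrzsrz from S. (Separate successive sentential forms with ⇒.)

S ⇒ Srz ⇒ Dsrz ⇒ Drzsrz ⇒ Krrzsrz ⇒ Ksrrzsrz ⇒ zsrrzsrz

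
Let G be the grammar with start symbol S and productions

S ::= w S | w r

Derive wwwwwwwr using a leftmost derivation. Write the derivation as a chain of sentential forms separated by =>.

S=>wS=>wwS=>wwwS=>wwwwS=>wwwwwS=>wwwwwwS=>wwwwwwwr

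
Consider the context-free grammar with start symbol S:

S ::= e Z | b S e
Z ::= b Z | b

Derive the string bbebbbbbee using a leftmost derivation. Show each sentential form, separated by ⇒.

S ⇒ bSe   [S ::= b S e]
bSe ⇒ bbSee   [S ::= b S e]
bbSee ⇒ bbeZee   [S ::= e Z]
bbeZee ⇒ bbebZee   [Z ::= b Z]
bbebZee ⇒ bbebbZee   [Z ::= b Z]
bbebbZee ⇒ bbebbbZee   [Z ::= b Z]
bbebbbZee ⇒ bbebbbbZee   [Z ::= b Z]
bbebbbbZee ⇒ bbebbbbbee   [Z ::= b]

S ⇒ bSe ⇒ bbSee ⇒ bbeZee ⇒ bbebZee ⇒ bbebbZee ⇒ bbebbbZee ⇒ bbebbbbZee ⇒ bbebbbbbee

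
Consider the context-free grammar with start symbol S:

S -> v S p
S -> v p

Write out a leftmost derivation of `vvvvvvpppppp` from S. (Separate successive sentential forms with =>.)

S => vSp => vvSpp => vvvSppp => vvvvSpppp => vvvvvSppppp => vvvvvvpppppp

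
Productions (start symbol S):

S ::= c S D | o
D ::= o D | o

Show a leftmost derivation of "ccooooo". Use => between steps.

S => cSD => ccSDD => ccoDD => ccooD => ccoooD => ccooooD => ccooooo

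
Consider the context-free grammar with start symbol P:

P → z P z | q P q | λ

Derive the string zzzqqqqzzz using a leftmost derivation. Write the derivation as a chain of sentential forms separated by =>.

P => zPz   [P → z P z]
zPz => zzPzz   [P → z P z]
zzPzz => zzzPzzz   [P → z P z]
zzzPzzz => zzzqPqzzz   [P → q P q]
zzzqPqzzz => zzzqqPqqzzz   [P → q P q]
zzzqqPqqzzz => zzzqqqqzzz   [P → λ]

P => zPz => zzPzz => zzzPzzz => zzzqPqzzz => zzzqqPqqzzz => zzzqqqqzzz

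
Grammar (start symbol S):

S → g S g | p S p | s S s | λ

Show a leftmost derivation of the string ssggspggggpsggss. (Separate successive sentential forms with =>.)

S => sSs   [S → s S s]
sSs => ssSss   [S → s S s]
ssSss => ssgSgss   [S → g S g]
ssgSgss => ssggSggss   [S → g S g]
ssggSggss => ssggsSsggss   [S → s S s]
ssggsSsggss => ssggspSpsggss   [S → p S p]
ssggspSpsggss => ssggspgSgpsggss   [S → g S g]
ssggspgSgpsggss => ssggspggSggpsggss   [S → g S g]
ssggspggSggpsggss => ssggspggggpsggss   [S → λ]

S=>sSs=>ssSss=>ssgSgss=>ssggSggss=>ssggsSsggss=>ssggspSpsggss=>ssggspgSgpsggss=>ssggspggSggpsggss=>ssggspggggpsggss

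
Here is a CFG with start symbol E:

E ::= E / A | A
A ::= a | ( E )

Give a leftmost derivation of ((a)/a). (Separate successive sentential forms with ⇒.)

E ⇒ A ⇒ (E) ⇒ (E/A) ⇒ (A/A) ⇒ ((E)/A) ⇒ ((A)/A) ⇒ ((a)/A) ⇒ ((a)/a)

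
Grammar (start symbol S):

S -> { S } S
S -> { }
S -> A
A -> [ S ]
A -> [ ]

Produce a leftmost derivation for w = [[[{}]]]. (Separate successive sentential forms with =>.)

S => A => [S] => [A] => [[S]] => [[A]] => [[[S]]] => [[[{}]]]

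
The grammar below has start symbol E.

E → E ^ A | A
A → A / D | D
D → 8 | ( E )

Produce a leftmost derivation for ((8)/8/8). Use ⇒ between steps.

E ⇒ A ⇒ D ⇒ (E) ⇒ (A) ⇒ (A/D) ⇒ (A/D/D) ⇒ (D/D/D) ⇒ ((E)/D/D) ⇒ ((A)/D/D) ⇒ ((D)/D/D) ⇒ ((8)/D/D) ⇒ ((8)/8/D) ⇒ ((8)/8/8)

E ⇒ A   [E → A]
A ⇒ D   [A → D]
D ⇒ (E)   [D → ( E )]
(E) ⇒ (A)   [E → A]
(A) ⇒ (A/D)   [A → A / D]
(A/D) ⇒ (A/D/D)   [A → A / D]
(A/D/D) ⇒ (D/D/D)   [A → D]
(D/D/D) ⇒ ((E)/D/D)   [D → ( E )]
((E)/D/D) ⇒ ((A)/D/D)   [E → A]
((A)/D/D) ⇒ ((D)/D/D)   [A → D]
((D)/D/D) ⇒ ((8)/D/D)   [D → 8]
((8)/D/D) ⇒ ((8)/8/D)   [D → 8]
((8)/8/D) ⇒ ((8)/8/8)   [D → 8]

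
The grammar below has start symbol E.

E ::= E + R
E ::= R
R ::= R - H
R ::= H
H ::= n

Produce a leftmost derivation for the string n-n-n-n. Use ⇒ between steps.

E ⇒ R ⇒ R-H ⇒ R-H-H ⇒ R-H-H-H ⇒ H-H-H-H ⇒ n-H-H-H ⇒ n-n-H-H ⇒ n-n-n-H ⇒ n-n-n-n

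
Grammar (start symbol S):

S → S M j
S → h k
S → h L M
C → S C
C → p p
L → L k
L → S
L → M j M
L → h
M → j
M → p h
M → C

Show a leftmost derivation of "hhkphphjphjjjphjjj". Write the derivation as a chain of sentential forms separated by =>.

S => SMj   [S → S M j]
SMj => SMjMj   [S → S M j]
SMjMj => SMjMjMj   [S → S M j]
SMjMjMj => SMjMjMjMj   [S → S M j]
SMjMjMjMj => SMjMjMjMjMj   [S → S M j]
SMjMjMjMjMj => hLMMjMjMjMjMj   [S → h L M]
hLMMjMjMjMjMj => hSMMjMjMjMjMj   [L → S]
hSMMjMjMjMjMj => hhkMMjMjMjMjMj   [S → h k]
hhkMMjMjMjMjMj => hhkphMjMjMjMjMj   [M → p h]
hhkphMjMjMjMjMj => hhkphphjMjMjMjMj   [M → p h]
hhkphphjMjMjMjMj => hhkphphjphjMjMjMj   [M → p h]
hhkphphjphjMjMjMj => hhkphphjphjjjMjMj   [M → j]
hhkphphjphjjjMjMj => hhkphphjphjjjphjMj   [M → p h]
hhkphphjphjjjphjMj => hhkphphjphjjjphjjj   [M → j]

S=>SMj=>SMjMj=>SMjMjMj=>SMjMjMjMj=>SMjMjMjMjMj=>hLMMjMjMjMjMj=>hSMMjMjMjMjMj=>hhkMMjMjMjMjMj=>hhkphMjMjMjMjMj=>hhkphphjMjMjMjMj=>hhkphphjphjMjMjMj=>hhkphphjphjjjMjMj=>hhkphphjphjjjphjMj=>hhkphphjphjjjphjjj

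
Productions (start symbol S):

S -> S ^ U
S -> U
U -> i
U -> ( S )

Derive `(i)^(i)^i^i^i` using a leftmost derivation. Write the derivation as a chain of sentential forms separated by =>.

S => S^U => S^U^U => S^U^U^U => S^U^U^U^U => U^U^U^U^U => (S)^U^U^U^U => (U)^U^U^U^U => (i)^U^U^U^U => (i)^(S)^U^U^U => (i)^(U)^U^U^U => (i)^(i)^U^U^U => (i)^(i)^i^U^U => (i)^(i)^i^i^U => (i)^(i)^i^i^i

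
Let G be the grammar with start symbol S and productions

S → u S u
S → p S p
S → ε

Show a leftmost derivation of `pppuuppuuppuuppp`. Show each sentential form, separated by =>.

S=>pSp=>ppSpp=>pppSppp=>pppuSuppp=>pppuuSuuppp=>pppuupSpuuppp=>pppuuppSppuuppp=>pppuuppuSuppuuppp=>pppuuppuuppuuppp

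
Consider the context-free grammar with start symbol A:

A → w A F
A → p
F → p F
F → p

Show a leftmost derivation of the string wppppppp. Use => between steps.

A => wAF => wpF => wppF => wpppF => wppppF => wpppppF => wppppppF => wppppppp

A => wAF   [A → w A F]
wAF => wpF   [A → p]
wpF => wppF   [F → p F]
wppF => wpppF   [F → p F]
wpppF => wppppF   [F → p F]
wppppF => wpppppF   [F → p F]
wpppppF => wppppppF   [F → p F]
wppppppF => wppppppp   [F → p]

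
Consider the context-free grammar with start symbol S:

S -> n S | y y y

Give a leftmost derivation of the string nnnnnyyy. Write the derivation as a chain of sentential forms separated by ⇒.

S ⇒ nS ⇒ nnS ⇒ nnnS ⇒ nnnnS ⇒ nnnnnS ⇒ nnnnnyyy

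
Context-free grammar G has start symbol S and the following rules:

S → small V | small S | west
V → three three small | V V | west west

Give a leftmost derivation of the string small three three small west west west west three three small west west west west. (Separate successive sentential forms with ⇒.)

S ⇒ small V ⇒ small V V ⇒ small V V V ⇒ small V V V V ⇒ small V V V V V ⇒ small V V V V V V ⇒ small three three small V V V V V ⇒ small three three small west west V V V V ⇒ small three three small west west west west V V V ⇒ small three three small west west west west three three small V V ⇒ small three three small west west west west three three small west west V ⇒ small three three small west west west west three three small west west west west

S ⇒ small V   [S → small V]
small V ⇒ small V V   [V → V V]
small V V ⇒ small V V V   [V → V V]
small V V V ⇒ small V V V V   [V → V V]
small V V V V ⇒ small V V V V V   [V → V V]
small V V V V V ⇒ small V V V V V V   [V → V V]
small V V V V V V ⇒ small three three small V V V V V   [V → three three small]
small three three small V V V V V ⇒ small three three small west west V V V V   [V → west west]
small three three small west west V V V V ⇒ small three three small west west west west V V V   [V → west west]
small three three small west west west west V V V ⇒ small three three small west west west west three three small V V   [V → three three small]
small three three small west west west west three three small V V ⇒ small three three small west west west west three three small west west V   [V → west west]
small three three small west west west west three three small west west V ⇒ small three three small west west west west three three small west west west west   [V → west west]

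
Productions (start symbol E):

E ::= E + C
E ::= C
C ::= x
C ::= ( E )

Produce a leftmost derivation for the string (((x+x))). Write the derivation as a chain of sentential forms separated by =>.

E => C   [E ::= C]
C => (E)   [C ::= ( E )]
(E) => (C)   [E ::= C]
(C) => ((E))   [C ::= ( E )]
((E)) => ((C))   [E ::= C]
((C)) => (((E)))   [C ::= ( E )]
(((E))) => (((E+C)))   [E ::= E + C]
(((E+C))) => (((C+C)))   [E ::= C]
(((C+C))) => (((x+C)))   [C ::= x]
(((x+C))) => (((x+x)))   [C ::= x]

E => C => (E) => (C) => ((E)) => ((C)) => (((E))) => (((E+C))) => (((C+C))) => (((x+C))) => (((x+x)))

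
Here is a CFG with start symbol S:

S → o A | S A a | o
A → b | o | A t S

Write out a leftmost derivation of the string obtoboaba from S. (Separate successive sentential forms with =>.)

S => SAa => oAAa => oAtSAa => obtSAa => obtSAaAa => obtoAAaAa => obtobAaAa => obtoboaAa => obtoboaba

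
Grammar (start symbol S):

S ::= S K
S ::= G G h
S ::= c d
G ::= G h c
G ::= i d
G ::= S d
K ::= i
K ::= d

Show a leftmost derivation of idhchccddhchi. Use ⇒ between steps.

S⇒SK⇒GGhK⇒GhcGhK⇒GhchcGhK⇒idhchcGhK⇒idhchcGhchK⇒idhchcSdhchK⇒idhchccddhchK⇒idhchccddhchi

S ⇒ SK   [S ::= S K]
SK ⇒ GGhK   [S ::= G G h]
GGhK ⇒ GhcGhK   [G ::= G h c]
GhcGhK ⇒ GhchcGhK   [G ::= G h c]
GhchcGhK ⇒ idhchcGhK   [G ::= i d]
idhchcGhK ⇒ idhchcGhchK   [G ::= G h c]
idhchcGhchK ⇒ idhchcSdhchK   [G ::= S d]
idhchcSdhchK ⇒ idhchccddhchK   [S ::= c d]
idhchccddhchK ⇒ idhchccddhchi   [K ::= i]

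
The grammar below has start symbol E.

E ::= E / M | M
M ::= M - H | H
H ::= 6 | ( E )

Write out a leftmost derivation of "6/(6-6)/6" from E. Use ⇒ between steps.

E ⇒ E/M   [E ::= E / M]
E/M ⇒ E/M/M   [E ::= E / M]
E/M/M ⇒ M/M/M   [E ::= M]
M/M/M ⇒ H/M/M   [M ::= H]
H/M/M ⇒ 6/M/M   [H ::= 6]
6/M/M ⇒ 6/H/M   [M ::= H]
6/H/M ⇒ 6/(E)/M   [H ::= ( E )]
6/(E)/M ⇒ 6/(M)/M   [E ::= M]
6/(M)/M ⇒ 6/(M-H)/M   [M ::= M - H]
6/(M-H)/M ⇒ 6/(H-H)/M   [M ::= H]
6/(H-H)/M ⇒ 6/(6-H)/M   [H ::= 6]
6/(6-H)/M ⇒ 6/(6-6)/M   [H ::= 6]
6/(6-6)/M ⇒ 6/(6-6)/H   [M ::= H]
6/(6-6)/H ⇒ 6/(6-6)/6   [H ::= 6]

E ⇒ E/M ⇒ E/M/M ⇒ M/M/M ⇒ H/M/M ⇒ 6/M/M ⇒ 6/H/M ⇒ 6/(E)/M ⇒ 6/(M)/M ⇒ 6/(M-H)/M ⇒ 6/(H-H)/M ⇒ 6/(6-H)/M ⇒ 6/(6-6)/M ⇒ 6/(6-6)/H ⇒ 6/(6-6)/6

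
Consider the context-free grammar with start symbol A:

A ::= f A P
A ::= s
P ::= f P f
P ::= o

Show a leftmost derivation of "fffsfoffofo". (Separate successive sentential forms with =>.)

A => fAP => ffAPP => fffAPPP => fffsPPP => fffsfPfPP => fffsfofPP => fffsfoffPfP => fffsfoffofP => fffsfoffofo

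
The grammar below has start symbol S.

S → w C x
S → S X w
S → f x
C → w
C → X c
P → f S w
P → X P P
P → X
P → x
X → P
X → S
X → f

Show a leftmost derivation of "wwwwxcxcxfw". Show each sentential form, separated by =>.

S => SXw => wCxXw => wXcxXw => wScxXw => wwCxcxXw => wwXcxcxXw => wwScxcxXw => wwwCxcxcxXw => wwwwxcxcxXw => wwwwxcxcxfw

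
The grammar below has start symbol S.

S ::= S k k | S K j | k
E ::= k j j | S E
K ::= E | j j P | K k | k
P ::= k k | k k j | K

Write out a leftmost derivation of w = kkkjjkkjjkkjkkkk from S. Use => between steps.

S=>Skk=>Skkkk=>SKjkkkk=>SKjKjkkkk=>SkkKjKjkkkk=>kkkKjKjkkkk=>kkkjjPjKjkkkk=>kkkjjkkjjKjkkkk=>kkkjjkkjjKkjkkkk=>kkkjjkkjjkkjkkkk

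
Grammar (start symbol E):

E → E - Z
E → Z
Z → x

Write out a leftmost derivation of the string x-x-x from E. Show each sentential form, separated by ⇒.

E⇒E-Z⇒E-Z-Z⇒Z-Z-Z⇒x-Z-Z⇒x-x-Z⇒x-x-x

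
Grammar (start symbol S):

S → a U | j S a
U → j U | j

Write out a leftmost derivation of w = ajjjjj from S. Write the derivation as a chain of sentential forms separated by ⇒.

S⇒aU⇒ajU⇒ajjU⇒ajjjU⇒ajjjjU⇒ajjjjj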